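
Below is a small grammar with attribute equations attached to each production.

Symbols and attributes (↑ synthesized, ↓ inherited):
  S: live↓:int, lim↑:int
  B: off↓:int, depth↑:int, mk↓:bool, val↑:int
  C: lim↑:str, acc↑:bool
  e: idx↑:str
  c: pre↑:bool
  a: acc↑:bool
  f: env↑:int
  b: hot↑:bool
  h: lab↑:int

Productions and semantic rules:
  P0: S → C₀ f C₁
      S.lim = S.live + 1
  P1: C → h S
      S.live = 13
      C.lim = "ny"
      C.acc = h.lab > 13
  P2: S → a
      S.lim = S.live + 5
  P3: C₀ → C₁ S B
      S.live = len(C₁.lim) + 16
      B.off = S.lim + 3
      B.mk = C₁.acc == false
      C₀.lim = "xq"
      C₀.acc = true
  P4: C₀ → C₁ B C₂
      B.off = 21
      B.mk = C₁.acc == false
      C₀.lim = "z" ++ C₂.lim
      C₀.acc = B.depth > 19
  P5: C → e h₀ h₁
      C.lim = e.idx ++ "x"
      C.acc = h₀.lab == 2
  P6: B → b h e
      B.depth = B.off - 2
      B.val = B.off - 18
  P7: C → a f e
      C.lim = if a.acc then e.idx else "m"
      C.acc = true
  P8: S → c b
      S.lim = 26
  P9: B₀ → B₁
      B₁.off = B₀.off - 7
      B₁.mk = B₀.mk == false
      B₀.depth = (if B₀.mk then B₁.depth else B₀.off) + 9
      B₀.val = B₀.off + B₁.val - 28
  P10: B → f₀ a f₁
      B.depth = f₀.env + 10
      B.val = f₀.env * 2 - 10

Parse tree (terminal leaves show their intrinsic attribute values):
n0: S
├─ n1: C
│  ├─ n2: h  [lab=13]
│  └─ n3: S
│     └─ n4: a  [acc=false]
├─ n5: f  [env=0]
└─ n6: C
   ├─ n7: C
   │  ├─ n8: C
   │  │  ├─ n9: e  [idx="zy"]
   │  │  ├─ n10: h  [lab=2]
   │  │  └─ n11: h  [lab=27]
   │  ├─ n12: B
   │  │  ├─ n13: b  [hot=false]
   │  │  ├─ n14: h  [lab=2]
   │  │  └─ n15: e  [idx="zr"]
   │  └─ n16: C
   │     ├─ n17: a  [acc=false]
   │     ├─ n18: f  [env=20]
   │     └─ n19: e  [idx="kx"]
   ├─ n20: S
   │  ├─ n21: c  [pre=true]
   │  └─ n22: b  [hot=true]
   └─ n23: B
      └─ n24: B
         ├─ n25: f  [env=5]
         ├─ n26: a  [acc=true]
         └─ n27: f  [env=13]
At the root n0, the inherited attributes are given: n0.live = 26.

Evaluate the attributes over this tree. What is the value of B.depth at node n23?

24

1. n0.live = 26  [given at root]
2. n2.lab = 13  [terminal]
3. n3.live = 13  [13]
4. n4.acc = false  [terminal]
5. n3.lim = 18  [S.live + 5]
6. n1.lim = "ny"  ["ny"]
7. n1.acc = false  [h.lab > 13]
8. n5.env = 0  [terminal]
9. n9.idx = "zy"  [terminal]
10. n10.lab = 2  [terminal]
11. n11.lab = 27  [terminal]
12. n8.lim = "zyx"  [e.idx ++ "x"]
13. n8.acc = true  [h₀.lab == 2]
14. n12.off = 21  [21]
15. n12.mk = false  [C₁.acc == false]
16. n13.hot = false  [terminal]
17. n14.lab = 2  [terminal]
18. n15.idx = "zr"  [terminal]
19. n12.depth = 19  [B.off - 2]
20. n12.val = 3  [B.off - 18]
21. n17.acc = false  [terminal]
22. n18.env = 20  [terminal]
23. n19.idx = "kx"  [terminal]
24. n16.lim = "m"  [if a.acc then e.idx else "m"]
25. n16.acc = true  [true]
26. n7.lim = "zm"  ["z" ++ C₂.lim]
27. n7.acc = false  [B.depth > 19]
28. n20.live = 18  [len(C₁.lim) + 16]
29. n21.pre = true  [terminal]
30. n22.hot = true  [terminal]
31. n20.lim = 26  [26]
32. n23.off = 29  [S.lim + 3]
33. n23.mk = true  [C₁.acc == false]
34. n24.off = 22  [B₀.off - 7]
35. n24.mk = false  [B₀.mk == false]
36. n25.env = 5  [terminal]
37. n26.acc = true  [terminal]
38. n27.env = 13  [terminal]
39. n24.depth = 15  [f₀.env + 10]
40. n24.val = 0  [f₀.env * 2 - 10]
41. n23.depth = 24  [(if B₀.mk then B₁.depth else B₀.off) + 9]
42. n23.val = 1  [B₀.off + B₁.val - 28]
43. n6.lim = "xq"  ["xq"]
44. n6.acc = true  [true]
45. n0.lim = 27  [S.live + 1]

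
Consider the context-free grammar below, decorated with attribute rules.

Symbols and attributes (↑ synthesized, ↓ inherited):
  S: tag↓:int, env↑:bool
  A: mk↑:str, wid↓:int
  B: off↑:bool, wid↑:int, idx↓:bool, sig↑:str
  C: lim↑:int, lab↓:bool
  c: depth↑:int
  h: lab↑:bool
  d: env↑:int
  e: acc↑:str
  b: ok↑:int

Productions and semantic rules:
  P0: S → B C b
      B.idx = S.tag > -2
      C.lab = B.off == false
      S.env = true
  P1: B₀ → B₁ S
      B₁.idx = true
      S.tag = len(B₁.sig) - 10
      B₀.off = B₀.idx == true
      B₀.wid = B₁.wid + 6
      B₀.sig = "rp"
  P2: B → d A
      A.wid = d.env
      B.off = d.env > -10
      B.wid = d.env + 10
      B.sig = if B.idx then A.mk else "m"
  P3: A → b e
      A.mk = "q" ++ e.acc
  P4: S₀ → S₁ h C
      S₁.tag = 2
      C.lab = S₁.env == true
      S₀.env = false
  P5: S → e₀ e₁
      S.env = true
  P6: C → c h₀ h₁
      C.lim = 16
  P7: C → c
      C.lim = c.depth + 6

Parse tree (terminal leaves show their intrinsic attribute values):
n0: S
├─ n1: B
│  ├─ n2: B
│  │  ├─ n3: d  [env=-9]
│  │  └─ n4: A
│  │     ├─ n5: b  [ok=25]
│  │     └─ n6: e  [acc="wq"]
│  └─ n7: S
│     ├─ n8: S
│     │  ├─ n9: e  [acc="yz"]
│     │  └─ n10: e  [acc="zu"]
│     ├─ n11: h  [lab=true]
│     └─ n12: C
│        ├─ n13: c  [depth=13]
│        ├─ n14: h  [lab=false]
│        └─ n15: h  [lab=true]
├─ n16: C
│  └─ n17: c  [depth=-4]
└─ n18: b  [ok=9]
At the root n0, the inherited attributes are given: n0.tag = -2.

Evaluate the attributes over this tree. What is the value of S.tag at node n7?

-7

1. n0.tag = -2  [given at root]
2. n1.idx = false  [S.tag > -2]
3. n2.idx = true  [true]
4. n3.env = -9  [terminal]
5. n4.wid = -9  [d.env]
6. n5.ok = 25  [terminal]
7. n6.acc = "wq"  [terminal]
8. n4.mk = "qwq"  ["q" ++ e.acc]
9. n2.off = true  [d.env > -10]
10. n2.wid = 1  [d.env + 10]
11. n2.sig = "qwq"  [if B.idx then A.mk else "m"]
12. n7.tag = -7  [len(B₁.sig) - 10]
13. n8.tag = 2  [2]
14. n9.acc = "yz"  [terminal]
15. n10.acc = "zu"  [terminal]
16. n8.env = true  [true]
17. n11.lab = true  [terminal]
18. n12.lab = true  [S₁.env == true]
19. n13.depth = 13  [terminal]
20. n14.lab = false  [terminal]
21. n15.lab = true  [terminal]
22. n12.lim = 16  [16]
23. n7.env = false  [false]
24. n1.off = false  [B₀.idx == true]
25. n1.wid = 7  [B₁.wid + 6]
26. n1.sig = "rp"  ["rp"]
27. n16.lab = true  [B.off == false]
28. n17.depth = -4  [terminal]
29. n16.lim = 2  [c.depth + 6]
30. n18.ok = 9  [terminal]
31. n0.env = true  [true]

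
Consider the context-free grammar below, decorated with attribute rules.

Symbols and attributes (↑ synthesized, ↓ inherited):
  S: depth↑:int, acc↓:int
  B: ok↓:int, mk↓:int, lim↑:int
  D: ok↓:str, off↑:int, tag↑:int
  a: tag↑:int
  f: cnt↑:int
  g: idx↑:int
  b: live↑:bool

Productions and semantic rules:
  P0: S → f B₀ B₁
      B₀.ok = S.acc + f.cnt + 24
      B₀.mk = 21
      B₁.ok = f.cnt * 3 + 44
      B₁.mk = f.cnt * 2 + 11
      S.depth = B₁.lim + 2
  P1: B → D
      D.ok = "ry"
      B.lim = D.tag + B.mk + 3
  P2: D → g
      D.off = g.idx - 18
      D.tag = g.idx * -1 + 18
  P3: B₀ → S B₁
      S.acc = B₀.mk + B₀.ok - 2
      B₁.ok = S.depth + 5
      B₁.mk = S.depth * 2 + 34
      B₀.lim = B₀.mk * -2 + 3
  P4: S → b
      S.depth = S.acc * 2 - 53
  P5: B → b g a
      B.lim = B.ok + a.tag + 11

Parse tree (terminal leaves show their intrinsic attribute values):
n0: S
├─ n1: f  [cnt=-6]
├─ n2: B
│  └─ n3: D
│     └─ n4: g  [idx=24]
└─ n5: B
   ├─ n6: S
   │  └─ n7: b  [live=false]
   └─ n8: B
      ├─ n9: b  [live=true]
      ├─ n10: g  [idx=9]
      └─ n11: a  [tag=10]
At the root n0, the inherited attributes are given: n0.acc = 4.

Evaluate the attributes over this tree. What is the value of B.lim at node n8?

1. n0.acc = 4  [given at root]
2. n1.cnt = -6  [terminal]
3. n2.ok = 22  [S.acc + f.cnt + 24]
4. n2.mk = 21  [21]
5. n3.ok = "ry"  ["ry"]
6. n4.idx = 24  [terminal]
7. n3.off = 6  [g.idx - 18]
8. n3.tag = -6  [g.idx * -1 + 18]
9. n2.lim = 18  [D.tag + B.mk + 3]
10. n5.ok = 26  [f.cnt * 3 + 44]
11. n5.mk = -1  [f.cnt * 2 + 11]
12. n6.acc = 23  [B₀.mk + B₀.ok - 2]
13. n7.live = false  [terminal]
14. n6.depth = -7  [S.acc * 2 - 53]
15. n8.ok = -2  [S.depth + 5]
16. n8.mk = 20  [S.depth * 2 + 34]
17. n9.live = true  [terminal]
18. n10.idx = 9  [terminal]
19. n11.tag = 10  [terminal]
20. n8.lim = 19  [B.ok + a.tag + 11]
21. n5.lim = 5  [B₀.mk * -2 + 3]
22. n0.depth = 7  [B₁.lim + 2]

19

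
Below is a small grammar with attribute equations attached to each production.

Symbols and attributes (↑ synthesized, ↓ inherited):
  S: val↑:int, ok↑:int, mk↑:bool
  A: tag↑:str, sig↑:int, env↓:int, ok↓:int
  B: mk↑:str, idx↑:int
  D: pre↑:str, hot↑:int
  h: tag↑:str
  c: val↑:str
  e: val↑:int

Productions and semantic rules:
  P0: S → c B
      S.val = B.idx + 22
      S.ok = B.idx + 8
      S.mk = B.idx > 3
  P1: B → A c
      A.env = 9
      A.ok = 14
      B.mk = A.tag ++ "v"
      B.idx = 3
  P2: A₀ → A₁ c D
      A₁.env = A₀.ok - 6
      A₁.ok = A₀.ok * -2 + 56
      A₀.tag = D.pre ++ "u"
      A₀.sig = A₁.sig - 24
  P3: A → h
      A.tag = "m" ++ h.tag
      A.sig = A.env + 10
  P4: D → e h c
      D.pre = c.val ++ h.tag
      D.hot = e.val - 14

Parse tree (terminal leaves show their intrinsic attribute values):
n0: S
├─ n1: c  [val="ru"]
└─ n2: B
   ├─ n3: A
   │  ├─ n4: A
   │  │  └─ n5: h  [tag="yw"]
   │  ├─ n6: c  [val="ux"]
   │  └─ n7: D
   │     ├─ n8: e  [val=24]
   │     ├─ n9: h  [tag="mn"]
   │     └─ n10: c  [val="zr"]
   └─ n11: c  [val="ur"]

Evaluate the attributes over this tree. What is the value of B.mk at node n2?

1. n1.val = "ru"  [terminal]
2. n3.env = 9  [9]
3. n3.ok = 14  [14]
4. n4.env = 8  [A₀.ok - 6]
5. n4.ok = 28  [A₀.ok * -2 + 56]
6. n5.tag = "yw"  [terminal]
7. n4.tag = "myw"  ["m" ++ h.tag]
8. n4.sig = 18  [A.env + 10]
9. n6.val = "ux"  [terminal]
10. n8.val = 24  [terminal]
11. n9.tag = "mn"  [terminal]
12. n10.val = "zr"  [terminal]
13. n7.pre = "zrmn"  [c.val ++ h.tag]
14. n7.hot = 10  [e.val - 14]
15. n3.tag = "zrmnu"  [D.pre ++ "u"]
16. n3.sig = -6  [A₁.sig - 24]
17. n11.val = "ur"  [terminal]
18. n2.mk = "zrmnuv"  [A.tag ++ "v"]
19. n2.idx = 3  [3]
20. n0.val = 25  [B.idx + 22]
21. n0.ok = 11  [B.idx + 8]
22. n0.mk = false  [B.idx > 3]

"zrmnuv"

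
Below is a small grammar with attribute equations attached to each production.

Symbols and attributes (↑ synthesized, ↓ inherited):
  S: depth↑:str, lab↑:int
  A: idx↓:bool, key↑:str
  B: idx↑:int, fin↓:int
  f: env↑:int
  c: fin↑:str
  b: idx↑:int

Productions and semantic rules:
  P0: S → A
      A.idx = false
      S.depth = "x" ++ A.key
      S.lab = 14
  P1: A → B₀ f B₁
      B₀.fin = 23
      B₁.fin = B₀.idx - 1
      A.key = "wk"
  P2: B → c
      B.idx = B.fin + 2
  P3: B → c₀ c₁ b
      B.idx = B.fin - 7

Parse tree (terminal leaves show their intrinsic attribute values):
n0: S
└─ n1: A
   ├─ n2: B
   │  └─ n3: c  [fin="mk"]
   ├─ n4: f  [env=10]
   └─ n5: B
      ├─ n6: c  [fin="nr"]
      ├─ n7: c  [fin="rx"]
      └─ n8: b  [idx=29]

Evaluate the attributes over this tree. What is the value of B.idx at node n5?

17

1. n1.idx = false  [false]
2. n2.fin = 23  [23]
3. n3.fin = "mk"  [terminal]
4. n2.idx = 25  [B.fin + 2]
5. n4.env = 10  [terminal]
6. n5.fin = 24  [B₀.idx - 1]
7. n6.fin = "nr"  [terminal]
8. n7.fin = "rx"  [terminal]
9. n8.idx = 29  [terminal]
10. n5.idx = 17  [B.fin - 7]
11. n1.key = "wk"  ["wk"]
12. n0.depth = "xwk"  ["x" ++ A.key]
13. n0.lab = 14  [14]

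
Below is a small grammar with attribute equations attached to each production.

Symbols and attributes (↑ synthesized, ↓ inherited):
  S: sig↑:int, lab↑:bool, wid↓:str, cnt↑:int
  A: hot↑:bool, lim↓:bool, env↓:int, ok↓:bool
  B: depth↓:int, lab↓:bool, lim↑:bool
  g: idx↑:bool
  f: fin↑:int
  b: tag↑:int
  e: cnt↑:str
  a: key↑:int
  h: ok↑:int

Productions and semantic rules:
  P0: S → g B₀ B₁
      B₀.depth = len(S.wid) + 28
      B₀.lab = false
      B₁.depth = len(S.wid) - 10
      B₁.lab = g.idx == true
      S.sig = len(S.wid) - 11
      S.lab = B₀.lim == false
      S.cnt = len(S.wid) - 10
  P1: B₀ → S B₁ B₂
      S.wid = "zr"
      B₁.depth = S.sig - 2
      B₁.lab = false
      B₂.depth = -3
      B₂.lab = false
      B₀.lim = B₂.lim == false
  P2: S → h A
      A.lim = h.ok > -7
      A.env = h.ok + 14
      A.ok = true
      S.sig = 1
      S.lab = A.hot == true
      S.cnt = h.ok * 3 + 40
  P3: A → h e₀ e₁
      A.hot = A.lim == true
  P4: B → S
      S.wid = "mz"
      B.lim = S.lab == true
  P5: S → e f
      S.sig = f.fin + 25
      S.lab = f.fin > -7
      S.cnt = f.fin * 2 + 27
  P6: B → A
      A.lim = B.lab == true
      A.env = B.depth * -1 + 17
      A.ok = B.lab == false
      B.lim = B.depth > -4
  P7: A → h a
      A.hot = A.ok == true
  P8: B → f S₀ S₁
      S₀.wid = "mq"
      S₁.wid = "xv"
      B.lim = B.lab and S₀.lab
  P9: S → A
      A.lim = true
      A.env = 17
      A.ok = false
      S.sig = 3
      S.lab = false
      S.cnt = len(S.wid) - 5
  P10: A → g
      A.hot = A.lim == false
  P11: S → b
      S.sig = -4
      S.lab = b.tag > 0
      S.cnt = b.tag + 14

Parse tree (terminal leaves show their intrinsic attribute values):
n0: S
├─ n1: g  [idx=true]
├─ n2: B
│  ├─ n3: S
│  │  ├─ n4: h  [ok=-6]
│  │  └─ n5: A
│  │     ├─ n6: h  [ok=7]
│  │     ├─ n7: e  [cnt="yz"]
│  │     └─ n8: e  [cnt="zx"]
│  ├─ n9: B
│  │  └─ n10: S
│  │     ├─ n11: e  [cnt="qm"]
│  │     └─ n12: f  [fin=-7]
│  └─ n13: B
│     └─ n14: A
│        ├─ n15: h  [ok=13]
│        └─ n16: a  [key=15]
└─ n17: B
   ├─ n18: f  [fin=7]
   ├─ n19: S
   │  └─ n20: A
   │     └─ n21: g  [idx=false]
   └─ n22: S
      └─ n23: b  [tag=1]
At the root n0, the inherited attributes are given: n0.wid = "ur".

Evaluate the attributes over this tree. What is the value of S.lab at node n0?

true

1. n0.wid = "ur"  [given at root]
2. n1.idx = true  [terminal]
3. n2.depth = 30  [len(S.wid) + 28]
4. n2.lab = false  [false]
5. n3.wid = "zr"  ["zr"]
6. n4.ok = -6  [terminal]
7. n5.lim = true  [h.ok > -7]
8. n5.env = 8  [h.ok + 14]
9. n5.ok = true  [true]
10. n6.ok = 7  [terminal]
11. n7.cnt = "yz"  [terminal]
12. n8.cnt = "zx"  [terminal]
13. n5.hot = true  [A.lim == true]
14. n3.sig = 1  [1]
15. n3.lab = true  [A.hot == true]
16. n3.cnt = 22  [h.ok * 3 + 40]
17. n9.depth = -1  [S.sig - 2]
18. n9.lab = false  [false]
19. n10.wid = "mz"  ["mz"]
20. n11.cnt = "qm"  [terminal]
21. n12.fin = -7  [terminal]
22. n10.sig = 18  [f.fin + 25]
23. n10.lab = false  [f.fin > -7]
24. n10.cnt = 13  [f.fin * 2 + 27]
25. n9.lim = false  [S.lab == true]
26. n13.depth = -3  [-3]
27. n13.lab = false  [false]
28. n14.lim = false  [B.lab == true]
29. n14.env = 20  [B.depth * -1 + 17]
30. n14.ok = true  [B.lab == false]
31. n15.ok = 13  [terminal]
32. n16.key = 15  [terminal]
33. n14.hot = true  [A.ok == true]
34. n13.lim = true  [B.depth > -4]
35. n2.lim = false  [B₂.lim == false]
36. n17.depth = -8  [len(S.wid) - 10]
37. n17.lab = true  [g.idx == true]
38. n18.fin = 7  [terminal]
39. n19.wid = "mq"  ["mq"]
40. n20.lim = true  [true]
41. n20.env = 17  [17]
42. n20.ok = false  [false]
43. n21.idx = false  [terminal]
44. n20.hot = false  [A.lim == false]
45. n19.sig = 3  [3]
46. n19.lab = false  [false]
47. n19.cnt = -3  [len(S.wid) - 5]
48. n22.wid = "xv"  ["xv"]
49. n23.tag = 1  [terminal]
50. n22.sig = -4  [-4]
51. n22.lab = true  [b.tag > 0]
52. n22.cnt = 15  [b.tag + 14]
53. n17.lim = false  [B.lab and S₀.lab]
54. n0.sig = -9  [len(S.wid) - 11]
55. n0.lab = true  [B₀.lim == false]
56. n0.cnt = -8  [len(S.wid) - 10]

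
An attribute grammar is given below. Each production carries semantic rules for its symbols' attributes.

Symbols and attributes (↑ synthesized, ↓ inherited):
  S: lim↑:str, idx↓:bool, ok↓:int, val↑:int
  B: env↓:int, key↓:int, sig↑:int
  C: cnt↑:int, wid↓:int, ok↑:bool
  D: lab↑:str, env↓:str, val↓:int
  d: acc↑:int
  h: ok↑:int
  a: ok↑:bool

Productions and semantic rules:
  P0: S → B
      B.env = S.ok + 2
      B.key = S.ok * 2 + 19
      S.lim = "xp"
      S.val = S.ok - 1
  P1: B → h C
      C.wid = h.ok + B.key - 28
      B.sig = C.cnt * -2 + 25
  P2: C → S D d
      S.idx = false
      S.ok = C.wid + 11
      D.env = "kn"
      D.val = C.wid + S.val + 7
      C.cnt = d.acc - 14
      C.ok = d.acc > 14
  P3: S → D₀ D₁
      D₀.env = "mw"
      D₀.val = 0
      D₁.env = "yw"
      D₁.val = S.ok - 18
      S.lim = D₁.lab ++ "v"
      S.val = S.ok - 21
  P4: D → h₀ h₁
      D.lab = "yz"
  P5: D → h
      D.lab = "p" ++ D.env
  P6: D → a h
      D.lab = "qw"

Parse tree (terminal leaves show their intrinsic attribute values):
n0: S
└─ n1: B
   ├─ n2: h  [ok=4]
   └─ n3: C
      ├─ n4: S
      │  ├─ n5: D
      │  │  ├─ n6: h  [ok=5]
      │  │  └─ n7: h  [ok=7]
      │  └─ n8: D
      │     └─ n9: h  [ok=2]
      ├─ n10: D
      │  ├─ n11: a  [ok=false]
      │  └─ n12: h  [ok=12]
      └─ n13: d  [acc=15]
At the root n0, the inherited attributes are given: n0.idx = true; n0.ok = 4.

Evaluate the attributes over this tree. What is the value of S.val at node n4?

-7

1. n0.idx = true  [given at root]
2. n0.ok = 4  [given at root]
3. n1.env = 6  [S.ok + 2]
4. n1.key = 27  [S.ok * 2 + 19]
5. n2.ok = 4  [terminal]
6. n3.wid = 3  [h.ok + B.key - 28]
7. n4.idx = false  [false]
8. n4.ok = 14  [C.wid + 11]
9. n5.env = "mw"  ["mw"]
10. n5.val = 0  [0]
11. n6.ok = 5  [terminal]
12. n7.ok = 7  [terminal]
13. n5.lab = "yz"  ["yz"]
14. n8.env = "yw"  ["yw"]
15. n8.val = -4  [S.ok - 18]
16. n9.ok = 2  [terminal]
17. n8.lab = "pyw"  ["p" ++ D.env]
18. n4.lim = "pywv"  [D₁.lab ++ "v"]
19. n4.val = -7  [S.ok - 21]
20. n10.env = "kn"  ["kn"]
21. n10.val = 3  [C.wid + S.val + 7]
22. n11.ok = false  [terminal]
23. n12.ok = 12  [terminal]
24. n10.lab = "qw"  ["qw"]
25. n13.acc = 15  [terminal]
26. n3.cnt = 1  [d.acc - 14]
27. n3.ok = true  [d.acc > 14]
28. n1.sig = 23  [C.cnt * -2 + 25]
29. n0.lim = "xp"  ["xp"]
30. n0.val = 3  [S.ok - 1]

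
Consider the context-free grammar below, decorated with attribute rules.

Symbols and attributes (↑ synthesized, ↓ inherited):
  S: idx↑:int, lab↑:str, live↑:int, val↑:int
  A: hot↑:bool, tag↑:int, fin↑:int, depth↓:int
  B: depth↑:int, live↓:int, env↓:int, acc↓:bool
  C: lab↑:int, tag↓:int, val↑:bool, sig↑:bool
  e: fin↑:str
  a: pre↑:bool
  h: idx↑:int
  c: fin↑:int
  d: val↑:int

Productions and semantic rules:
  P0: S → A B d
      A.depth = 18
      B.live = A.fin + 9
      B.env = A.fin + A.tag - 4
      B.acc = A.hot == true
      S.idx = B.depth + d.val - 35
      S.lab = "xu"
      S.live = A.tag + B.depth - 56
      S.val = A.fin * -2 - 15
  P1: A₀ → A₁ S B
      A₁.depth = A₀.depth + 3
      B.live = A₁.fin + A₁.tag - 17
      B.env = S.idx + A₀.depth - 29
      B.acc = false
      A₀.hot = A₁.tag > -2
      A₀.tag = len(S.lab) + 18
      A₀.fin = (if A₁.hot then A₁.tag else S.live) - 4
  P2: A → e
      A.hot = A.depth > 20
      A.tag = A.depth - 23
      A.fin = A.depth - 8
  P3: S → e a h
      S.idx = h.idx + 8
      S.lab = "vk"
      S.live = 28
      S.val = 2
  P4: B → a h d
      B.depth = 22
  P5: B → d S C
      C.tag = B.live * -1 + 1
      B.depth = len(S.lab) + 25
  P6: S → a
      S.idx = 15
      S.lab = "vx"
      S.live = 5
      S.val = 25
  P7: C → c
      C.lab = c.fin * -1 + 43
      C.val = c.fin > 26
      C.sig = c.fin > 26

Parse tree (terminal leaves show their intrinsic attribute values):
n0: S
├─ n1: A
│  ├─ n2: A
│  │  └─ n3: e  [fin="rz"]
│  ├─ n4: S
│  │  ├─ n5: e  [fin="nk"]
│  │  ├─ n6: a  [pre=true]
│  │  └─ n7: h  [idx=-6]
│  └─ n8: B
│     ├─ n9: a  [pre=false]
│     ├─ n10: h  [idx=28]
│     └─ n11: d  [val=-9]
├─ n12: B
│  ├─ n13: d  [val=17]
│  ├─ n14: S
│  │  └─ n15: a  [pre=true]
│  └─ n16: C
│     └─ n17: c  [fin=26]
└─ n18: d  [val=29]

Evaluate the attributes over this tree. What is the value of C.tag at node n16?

-2

1. n1.depth = 18  [18]
2. n2.depth = 21  [A₀.depth + 3]
3. n3.fin = "rz"  [terminal]
4. n2.hot = true  [A.depth > 20]
5. n2.tag = -2  [A.depth - 23]
6. n2.fin = 13  [A.depth - 8]
7. n5.fin = "nk"  [terminal]
8. n6.pre = true  [terminal]
9. n7.idx = -6  [terminal]
10. n4.idx = 2  [h.idx + 8]
11. n4.lab = "vk"  ["vk"]
12. n4.live = 28  [28]
13. n4.val = 2  [2]
14. n8.live = -6  [A₁.fin + A₁.tag - 17]
15. n8.env = -9  [S.idx + A₀.depth - 29]
16. n8.acc = false  [false]
17. n9.pre = false  [terminal]
18. n10.idx = 28  [terminal]
19. n11.val = -9  [terminal]
20. n8.depth = 22  [22]
21. n1.hot = false  [A₁.tag > -2]
22. n1.tag = 20  [len(S.lab) + 18]
23. n1.fin = -6  [(if A₁.hot then A₁.tag else S.live) - 4]
24. n12.live = 3  [A.fin + 9]
25. n12.env = 10  [A.fin + A.tag - 4]
26. n12.acc = false  [A.hot == true]
27. n13.val = 17  [terminal]
28. n15.pre = true  [terminal]
29. n14.idx = 15  [15]
30. n14.lab = "vx"  ["vx"]
31. n14.live = 5  [5]
32. n14.val = 25  [25]
33. n16.tag = -2  [B.live * -1 + 1]
34. n17.fin = 26  [terminal]
35. n16.lab = 17  [c.fin * -1 + 43]
36. n16.val = false  [c.fin > 26]
37. n16.sig = false  [c.fin > 26]
38. n12.depth = 27  [len(S.lab) + 25]
39. n18.val = 29  [terminal]
40. n0.idx = 21  [B.depth + d.val - 35]
41. n0.lab = "xu"  ["xu"]
42. n0.live = -9  [A.tag + B.depth - 56]
43. n0.val = -3  [A.fin * -2 - 15]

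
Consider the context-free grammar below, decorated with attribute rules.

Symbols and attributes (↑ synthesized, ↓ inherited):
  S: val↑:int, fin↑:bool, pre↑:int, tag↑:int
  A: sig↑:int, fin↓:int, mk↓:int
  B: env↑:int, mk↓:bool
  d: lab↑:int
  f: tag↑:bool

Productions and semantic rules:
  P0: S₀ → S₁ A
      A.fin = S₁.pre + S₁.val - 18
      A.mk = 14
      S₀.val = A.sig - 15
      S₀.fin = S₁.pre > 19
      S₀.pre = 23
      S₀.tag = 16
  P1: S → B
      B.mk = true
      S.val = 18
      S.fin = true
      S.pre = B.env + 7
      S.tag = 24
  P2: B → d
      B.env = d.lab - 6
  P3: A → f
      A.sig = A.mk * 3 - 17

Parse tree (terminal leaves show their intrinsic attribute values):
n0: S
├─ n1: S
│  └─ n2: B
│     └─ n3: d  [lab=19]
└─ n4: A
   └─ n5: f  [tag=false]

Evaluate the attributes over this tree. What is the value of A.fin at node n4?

20

1. n2.mk = true  [true]
2. n3.lab = 19  [terminal]
3. n2.env = 13  [d.lab - 6]
4. n1.val = 18  [18]
5. n1.fin = true  [true]
6. n1.pre = 20  [B.env + 7]
7. n1.tag = 24  [24]
8. n4.fin = 20  [S₁.pre + S₁.val - 18]
9. n4.mk = 14  [14]
10. n5.tag = false  [terminal]
11. n4.sig = 25  [A.mk * 3 - 17]
12. n0.val = 10  [A.sig - 15]
13. n0.fin = true  [S₁.pre > 19]
14. n0.pre = 23  [23]
15. n0.tag = 16  [16]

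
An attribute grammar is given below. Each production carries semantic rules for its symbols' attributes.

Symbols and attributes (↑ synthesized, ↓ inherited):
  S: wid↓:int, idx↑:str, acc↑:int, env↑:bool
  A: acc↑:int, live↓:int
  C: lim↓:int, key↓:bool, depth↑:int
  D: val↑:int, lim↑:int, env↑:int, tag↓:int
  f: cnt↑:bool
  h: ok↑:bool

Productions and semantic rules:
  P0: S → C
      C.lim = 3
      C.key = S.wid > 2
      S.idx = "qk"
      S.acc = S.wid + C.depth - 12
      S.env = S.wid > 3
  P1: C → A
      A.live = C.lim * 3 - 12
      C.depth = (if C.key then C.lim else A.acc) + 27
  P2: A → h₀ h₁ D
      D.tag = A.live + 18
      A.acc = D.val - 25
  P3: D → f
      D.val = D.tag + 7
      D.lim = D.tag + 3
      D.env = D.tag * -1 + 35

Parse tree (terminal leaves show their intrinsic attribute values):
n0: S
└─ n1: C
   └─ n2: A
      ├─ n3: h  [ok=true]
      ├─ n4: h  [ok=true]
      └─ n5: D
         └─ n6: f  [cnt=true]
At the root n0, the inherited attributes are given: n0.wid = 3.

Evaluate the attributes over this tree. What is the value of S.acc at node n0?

21

1. n0.wid = 3  [given at root]
2. n1.lim = 3  [3]
3. n1.key = true  [S.wid > 2]
4. n2.live = -3  [C.lim * 3 - 12]
5. n3.ok = true  [terminal]
6. n4.ok = true  [terminal]
7. n5.tag = 15  [A.live + 18]
8. n6.cnt = true  [terminal]
9. n5.val = 22  [D.tag + 7]
10. n5.lim = 18  [D.tag + 3]
11. n5.env = 20  [D.tag * -1 + 35]
12. n2.acc = -3  [D.val - 25]
13. n1.depth = 30  [(if C.key then C.lim else A.acc) + 27]
14. n0.idx = "qk"  ["qk"]
15. n0.acc = 21  [S.wid + C.depth - 12]
16. n0.env = false  [S.wid > 3]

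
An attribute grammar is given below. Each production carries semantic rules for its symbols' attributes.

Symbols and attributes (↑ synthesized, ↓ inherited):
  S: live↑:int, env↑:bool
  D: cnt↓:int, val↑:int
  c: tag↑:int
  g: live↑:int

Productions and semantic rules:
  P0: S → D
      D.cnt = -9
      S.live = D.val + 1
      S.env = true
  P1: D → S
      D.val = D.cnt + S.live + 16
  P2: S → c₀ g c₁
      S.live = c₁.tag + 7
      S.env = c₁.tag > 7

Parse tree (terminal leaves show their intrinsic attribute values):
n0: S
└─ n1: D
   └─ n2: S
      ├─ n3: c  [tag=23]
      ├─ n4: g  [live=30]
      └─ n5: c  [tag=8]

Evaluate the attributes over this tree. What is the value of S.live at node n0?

1. n1.cnt = -9  [-9]
2. n3.tag = 23  [terminal]
3. n4.live = 30  [terminal]
4. n5.tag = 8  [terminal]
5. n2.live = 15  [c₁.tag + 7]
6. n2.env = true  [c₁.tag > 7]
7. n1.val = 22  [D.cnt + S.live + 16]
8. n0.live = 23  [D.val + 1]
9. n0.env = true  [true]

23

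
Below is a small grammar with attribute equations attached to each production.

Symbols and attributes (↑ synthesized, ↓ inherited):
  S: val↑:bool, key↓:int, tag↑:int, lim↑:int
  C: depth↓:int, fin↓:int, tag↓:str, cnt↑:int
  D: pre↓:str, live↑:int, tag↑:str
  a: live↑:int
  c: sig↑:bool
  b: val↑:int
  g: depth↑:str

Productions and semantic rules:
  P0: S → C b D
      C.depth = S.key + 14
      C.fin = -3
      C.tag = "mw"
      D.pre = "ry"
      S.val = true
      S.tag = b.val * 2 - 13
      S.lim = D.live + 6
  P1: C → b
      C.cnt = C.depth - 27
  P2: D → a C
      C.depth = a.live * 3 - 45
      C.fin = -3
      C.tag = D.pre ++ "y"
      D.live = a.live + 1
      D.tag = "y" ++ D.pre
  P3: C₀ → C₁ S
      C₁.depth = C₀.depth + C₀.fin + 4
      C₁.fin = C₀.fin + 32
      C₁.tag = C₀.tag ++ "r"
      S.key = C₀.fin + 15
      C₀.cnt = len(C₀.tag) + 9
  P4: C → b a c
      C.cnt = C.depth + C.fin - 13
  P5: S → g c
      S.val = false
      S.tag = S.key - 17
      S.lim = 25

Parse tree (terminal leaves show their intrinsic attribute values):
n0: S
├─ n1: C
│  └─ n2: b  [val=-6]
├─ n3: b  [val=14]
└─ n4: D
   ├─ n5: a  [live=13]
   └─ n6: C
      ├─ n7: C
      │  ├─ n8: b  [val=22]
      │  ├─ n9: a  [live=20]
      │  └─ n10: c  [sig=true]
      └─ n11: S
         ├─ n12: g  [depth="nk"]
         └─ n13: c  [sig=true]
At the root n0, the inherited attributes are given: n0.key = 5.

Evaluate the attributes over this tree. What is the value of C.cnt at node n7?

1. n0.key = 5  [given at root]
2. n1.depth = 19  [S.key + 14]
3. n1.fin = -3  [-3]
4. n1.tag = "mw"  ["mw"]
5. n2.val = -6  [terminal]
6. n1.cnt = -8  [C.depth - 27]
7. n3.val = 14  [terminal]
8. n4.pre = "ry"  ["ry"]
9. n5.live = 13  [terminal]
10. n6.depth = -6  [a.live * 3 - 45]
11. n6.fin = -3  [-3]
12. n6.tag = "ryy"  [D.pre ++ "y"]
13. n7.depth = -5  [C₀.depth + C₀.fin + 4]
14. n7.fin = 29  [C₀.fin + 32]
15. n7.tag = "ryyr"  [C₀.tag ++ "r"]
16. n8.val = 22  [terminal]
17. n9.live = 20  [terminal]
18. n10.sig = true  [terminal]
19. n7.cnt = 11  [C.depth + C.fin - 13]
20. n11.key = 12  [C₀.fin + 15]
21. n12.depth = "nk"  [terminal]
22. n13.sig = true  [terminal]
23. n11.val = false  [false]
24. n11.tag = -5  [S.key - 17]
25. n11.lim = 25  [25]
26. n6.cnt = 12  [len(C₀.tag) + 9]
27. n4.live = 14  [a.live + 1]
28. n4.tag = "yry"  ["y" ++ D.pre]
29. n0.val = true  [true]
30. n0.tag = 15  [b.val * 2 - 13]
31. n0.lim = 20  [D.live + 6]

11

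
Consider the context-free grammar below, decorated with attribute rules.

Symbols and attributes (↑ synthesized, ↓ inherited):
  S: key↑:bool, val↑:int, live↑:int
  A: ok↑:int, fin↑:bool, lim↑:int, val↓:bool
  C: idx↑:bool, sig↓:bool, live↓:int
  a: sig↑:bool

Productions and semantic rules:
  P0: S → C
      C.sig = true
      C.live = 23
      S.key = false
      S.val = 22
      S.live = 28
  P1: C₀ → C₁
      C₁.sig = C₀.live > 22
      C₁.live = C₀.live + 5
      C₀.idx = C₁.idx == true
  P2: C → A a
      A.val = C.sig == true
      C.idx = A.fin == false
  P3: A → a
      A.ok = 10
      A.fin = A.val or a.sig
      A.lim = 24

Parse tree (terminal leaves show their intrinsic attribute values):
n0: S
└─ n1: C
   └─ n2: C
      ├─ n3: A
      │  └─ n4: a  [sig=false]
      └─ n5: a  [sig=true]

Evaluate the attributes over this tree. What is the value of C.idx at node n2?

false

1. n1.sig = true  [true]
2. n1.live = 23  [23]
3. n2.sig = true  [C₀.live > 22]
4. n2.live = 28  [C₀.live + 5]
5. n3.val = true  [C.sig == true]
6. n4.sig = false  [terminal]
7. n3.ok = 10  [10]
8. n3.fin = true  [A.val or a.sig]
9. n3.lim = 24  [24]
10. n5.sig = true  [terminal]
11. n2.idx = false  [A.fin == false]
12. n1.idx = false  [C₁.idx == true]
13. n0.key = false  [false]
14. n0.val = 22  [22]
15. n0.live = 28  [28]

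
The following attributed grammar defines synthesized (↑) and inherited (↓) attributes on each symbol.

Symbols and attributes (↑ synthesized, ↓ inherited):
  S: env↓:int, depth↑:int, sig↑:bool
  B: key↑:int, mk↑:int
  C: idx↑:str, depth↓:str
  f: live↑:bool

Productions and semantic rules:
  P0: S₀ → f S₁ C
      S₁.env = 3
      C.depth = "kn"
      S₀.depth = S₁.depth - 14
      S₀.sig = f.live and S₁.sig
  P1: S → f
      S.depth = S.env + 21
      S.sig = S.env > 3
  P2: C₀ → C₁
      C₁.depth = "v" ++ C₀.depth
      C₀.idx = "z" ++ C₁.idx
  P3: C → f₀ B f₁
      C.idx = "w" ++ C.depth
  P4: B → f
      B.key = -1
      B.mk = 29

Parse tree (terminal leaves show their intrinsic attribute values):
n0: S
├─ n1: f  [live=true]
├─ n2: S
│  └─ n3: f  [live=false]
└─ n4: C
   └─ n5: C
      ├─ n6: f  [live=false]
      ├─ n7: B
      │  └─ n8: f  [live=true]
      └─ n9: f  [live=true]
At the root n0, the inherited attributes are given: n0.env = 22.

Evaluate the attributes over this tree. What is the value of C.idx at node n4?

1. n0.env = 22  [given at root]
2. n1.live = true  [terminal]
3. n2.env = 3  [3]
4. n3.live = false  [terminal]
5. n2.depth = 24  [S.env + 21]
6. n2.sig = false  [S.env > 3]
7. n4.depth = "kn"  ["kn"]
8. n5.depth = "vkn"  ["v" ++ C₀.depth]
9. n6.live = false  [terminal]
10. n8.live = true  [terminal]
11. n7.key = -1  [-1]
12. n7.mk = 29  [29]
13. n9.live = true  [terminal]
14. n5.idx = "wvkn"  ["w" ++ C.depth]
15. n4.idx = "zwvkn"  ["z" ++ C₁.idx]
16. n0.depth = 10  [S₁.depth - 14]
17. n0.sig = false  [f.live and S₁.sig]

"zwvkn"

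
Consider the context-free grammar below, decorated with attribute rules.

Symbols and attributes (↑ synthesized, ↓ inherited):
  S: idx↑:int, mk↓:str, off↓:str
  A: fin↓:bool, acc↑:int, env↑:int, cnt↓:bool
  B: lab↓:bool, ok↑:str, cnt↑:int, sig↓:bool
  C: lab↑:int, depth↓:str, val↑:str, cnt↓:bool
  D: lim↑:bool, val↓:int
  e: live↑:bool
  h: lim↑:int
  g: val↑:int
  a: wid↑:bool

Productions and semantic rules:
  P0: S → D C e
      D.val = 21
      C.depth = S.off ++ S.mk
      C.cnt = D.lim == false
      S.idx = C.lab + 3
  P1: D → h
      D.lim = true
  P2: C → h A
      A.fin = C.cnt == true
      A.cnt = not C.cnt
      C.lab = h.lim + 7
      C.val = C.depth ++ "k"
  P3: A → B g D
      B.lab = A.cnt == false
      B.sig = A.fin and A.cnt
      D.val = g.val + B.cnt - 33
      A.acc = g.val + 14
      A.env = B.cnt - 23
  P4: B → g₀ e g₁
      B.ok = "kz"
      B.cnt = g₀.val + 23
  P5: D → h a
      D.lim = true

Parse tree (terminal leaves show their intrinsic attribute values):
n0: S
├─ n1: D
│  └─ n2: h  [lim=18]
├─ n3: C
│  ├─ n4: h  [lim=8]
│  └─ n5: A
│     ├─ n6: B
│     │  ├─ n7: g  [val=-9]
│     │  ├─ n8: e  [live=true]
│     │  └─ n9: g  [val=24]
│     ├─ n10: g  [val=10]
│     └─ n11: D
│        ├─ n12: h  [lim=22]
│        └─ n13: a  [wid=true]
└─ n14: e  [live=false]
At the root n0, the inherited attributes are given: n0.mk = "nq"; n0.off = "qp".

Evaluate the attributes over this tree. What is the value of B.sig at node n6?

1. n0.mk = "nq"  [given at root]
2. n0.off = "qp"  [given at root]
3. n1.val = 21  [21]
4. n2.lim = 18  [terminal]
5. n1.lim = true  [true]
6. n3.depth = "qpnq"  [S.off ++ S.mk]
7. n3.cnt = false  [D.lim == false]
8. n4.lim = 8  [terminal]
9. n5.fin = false  [C.cnt == true]
10. n5.cnt = true  [not C.cnt]
11. n6.lab = false  [A.cnt == false]
12. n6.sig = false  [A.fin and A.cnt]
13. n7.val = -9  [terminal]
14. n8.live = true  [terminal]
15. n9.val = 24  [terminal]
16. n6.ok = "kz"  ["kz"]
17. n6.cnt = 14  [g₀.val + 23]
18. n10.val = 10  [terminal]
19. n11.val = -9  [g.val + B.cnt - 33]
20. n12.lim = 22  [terminal]
21. n13.wid = true  [terminal]
22. n11.lim = true  [true]
23. n5.acc = 24  [g.val + 14]
24. n5.env = -9  [B.cnt - 23]
25. n3.lab = 15  [h.lim + 7]
26. n3.val = "qpnqk"  [C.depth ++ "k"]
27. n14.live = false  [terminal]
28. n0.idx = 18  [C.lab + 3]

false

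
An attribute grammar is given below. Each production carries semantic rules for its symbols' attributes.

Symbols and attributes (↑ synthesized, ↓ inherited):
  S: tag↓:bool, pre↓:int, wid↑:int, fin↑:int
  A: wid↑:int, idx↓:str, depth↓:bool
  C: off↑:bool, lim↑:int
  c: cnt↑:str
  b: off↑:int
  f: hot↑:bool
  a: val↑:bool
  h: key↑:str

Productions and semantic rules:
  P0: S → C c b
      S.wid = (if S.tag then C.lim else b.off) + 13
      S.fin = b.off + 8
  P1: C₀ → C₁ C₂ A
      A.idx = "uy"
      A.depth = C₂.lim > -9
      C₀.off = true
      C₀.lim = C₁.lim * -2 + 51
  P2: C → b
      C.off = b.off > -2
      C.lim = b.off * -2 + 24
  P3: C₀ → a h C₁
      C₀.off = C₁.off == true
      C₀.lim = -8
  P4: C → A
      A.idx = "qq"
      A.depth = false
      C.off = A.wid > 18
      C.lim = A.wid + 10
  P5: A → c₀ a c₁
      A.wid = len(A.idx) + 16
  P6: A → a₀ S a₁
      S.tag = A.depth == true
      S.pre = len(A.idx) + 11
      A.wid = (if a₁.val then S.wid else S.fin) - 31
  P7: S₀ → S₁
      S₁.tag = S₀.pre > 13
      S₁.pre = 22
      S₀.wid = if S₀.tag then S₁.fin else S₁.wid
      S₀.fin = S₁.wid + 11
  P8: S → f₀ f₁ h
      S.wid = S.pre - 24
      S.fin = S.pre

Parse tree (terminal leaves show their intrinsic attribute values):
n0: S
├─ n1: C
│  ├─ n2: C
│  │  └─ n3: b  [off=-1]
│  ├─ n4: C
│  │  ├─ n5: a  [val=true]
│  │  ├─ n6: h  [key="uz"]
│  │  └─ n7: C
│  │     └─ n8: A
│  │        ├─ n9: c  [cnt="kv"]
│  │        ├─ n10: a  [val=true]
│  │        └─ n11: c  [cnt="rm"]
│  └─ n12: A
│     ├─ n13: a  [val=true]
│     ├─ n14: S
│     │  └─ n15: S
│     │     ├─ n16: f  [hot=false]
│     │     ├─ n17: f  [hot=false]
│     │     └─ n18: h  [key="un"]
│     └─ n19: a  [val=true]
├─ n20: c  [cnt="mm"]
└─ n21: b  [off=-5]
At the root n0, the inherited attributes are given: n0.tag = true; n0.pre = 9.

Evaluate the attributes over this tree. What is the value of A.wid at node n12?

-9

1. n0.tag = true  [given at root]
2. n0.pre = 9  [given at root]
3. n3.off = -1  [terminal]
4. n2.off = true  [b.off > -2]
5. n2.lim = 26  [b.off * -2 + 24]
6. n5.val = true  [terminal]
7. n6.key = "uz"  [terminal]
8. n8.idx = "qq"  ["qq"]
9. n8.depth = false  [false]
10. n9.cnt = "kv"  [terminal]
11. n10.val = true  [terminal]
12. n11.cnt = "rm"  [terminal]
13. n8.wid = 18  [len(A.idx) + 16]
14. n7.off = false  [A.wid > 18]
15. n7.lim = 28  [A.wid + 10]
16. n4.off = false  [C₁.off == true]
17. n4.lim = -8  [-8]
18. n12.idx = "uy"  ["uy"]
19. n12.depth = true  [C₂.lim > -9]
20. n13.val = true  [terminal]
21. n14.tag = true  [A.depth == true]
22. n14.pre = 13  [len(A.idx) + 11]
23. n15.tag = false  [S₀.pre > 13]
24. n15.pre = 22  [22]
25. n16.hot = false  [terminal]
26. n17.hot = false  [terminal]
27. n18.key = "un"  [terminal]
28. n15.wid = -2  [S.pre - 24]
29. n15.fin = 22  [S.pre]
30. n14.wid = 22  [if S₀.tag then S₁.fin else S₁.wid]
31. n14.fin = 9  [S₁.wid + 11]
32. n19.val = true  [terminal]
33. n12.wid = -9  [(if a₁.val then S.wid else S.fin) - 31]
34. n1.off = true  [true]
35. n1.lim = -1  [C₁.lim * -2 + 51]
36. n20.cnt = "mm"  [terminal]
37. n21.off = -5  [terminal]
38. n0.wid = 12  [(if S.tag then C.lim else b.off) + 13]
39. n0.fin = 3  [b.off + 8]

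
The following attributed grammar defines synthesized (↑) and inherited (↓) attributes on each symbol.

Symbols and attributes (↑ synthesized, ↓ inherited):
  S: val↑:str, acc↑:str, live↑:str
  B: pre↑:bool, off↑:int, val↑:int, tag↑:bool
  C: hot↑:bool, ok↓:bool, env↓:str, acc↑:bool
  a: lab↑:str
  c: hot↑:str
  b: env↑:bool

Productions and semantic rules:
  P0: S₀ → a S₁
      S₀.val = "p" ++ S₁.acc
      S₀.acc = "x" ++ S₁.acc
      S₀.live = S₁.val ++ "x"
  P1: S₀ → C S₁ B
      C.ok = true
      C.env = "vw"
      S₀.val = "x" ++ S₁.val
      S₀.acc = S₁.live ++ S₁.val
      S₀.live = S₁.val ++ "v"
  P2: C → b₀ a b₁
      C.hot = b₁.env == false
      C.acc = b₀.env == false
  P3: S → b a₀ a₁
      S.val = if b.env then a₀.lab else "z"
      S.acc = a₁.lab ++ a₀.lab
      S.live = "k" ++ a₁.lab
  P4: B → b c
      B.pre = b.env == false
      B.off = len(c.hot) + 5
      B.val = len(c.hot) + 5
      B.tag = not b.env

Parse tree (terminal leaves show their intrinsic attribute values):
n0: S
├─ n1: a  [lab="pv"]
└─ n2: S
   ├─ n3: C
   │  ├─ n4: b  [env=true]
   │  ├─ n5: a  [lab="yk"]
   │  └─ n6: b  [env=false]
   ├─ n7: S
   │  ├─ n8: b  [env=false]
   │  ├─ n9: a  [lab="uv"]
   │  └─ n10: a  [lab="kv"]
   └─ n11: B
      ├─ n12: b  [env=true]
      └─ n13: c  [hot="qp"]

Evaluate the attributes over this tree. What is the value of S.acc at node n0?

"xkkvz"

1. n1.lab = "pv"  [terminal]
2. n3.ok = true  [true]
3. n3.env = "vw"  ["vw"]
4. n4.env = true  [terminal]
5. n5.lab = "yk"  [terminal]
6. n6.env = false  [terminal]
7. n3.hot = true  [b₁.env == false]
8. n3.acc = false  [b₀.env == false]
9. n8.env = false  [terminal]
10. n9.lab = "uv"  [terminal]
11. n10.lab = "kv"  [terminal]
12. n7.val = "z"  [if b.env then a₀.lab else "z"]
13. n7.acc = "kvuv"  [a₁.lab ++ a₀.lab]
14. n7.live = "kkv"  ["k" ++ a₁.lab]
15. n12.env = true  [terminal]
16. n13.hot = "qp"  [terminal]
17. n11.pre = false  [b.env == false]
18. n11.off = 7  [len(c.hot) + 5]
19. n11.val = 7  [len(c.hot) + 5]
20. n11.tag = false  [not b.env]
21. n2.val = "xz"  ["x" ++ S₁.val]
22. n2.acc = "kkvz"  [S₁.live ++ S₁.val]
23. n2.live = "zv"  [S₁.val ++ "v"]
24. n0.val = "pkkvz"  ["p" ++ S₁.acc]
25. n0.acc = "xkkvz"  ["x" ++ S₁.acc]
26. n0.live = "xzx"  [S₁.val ++ "x"]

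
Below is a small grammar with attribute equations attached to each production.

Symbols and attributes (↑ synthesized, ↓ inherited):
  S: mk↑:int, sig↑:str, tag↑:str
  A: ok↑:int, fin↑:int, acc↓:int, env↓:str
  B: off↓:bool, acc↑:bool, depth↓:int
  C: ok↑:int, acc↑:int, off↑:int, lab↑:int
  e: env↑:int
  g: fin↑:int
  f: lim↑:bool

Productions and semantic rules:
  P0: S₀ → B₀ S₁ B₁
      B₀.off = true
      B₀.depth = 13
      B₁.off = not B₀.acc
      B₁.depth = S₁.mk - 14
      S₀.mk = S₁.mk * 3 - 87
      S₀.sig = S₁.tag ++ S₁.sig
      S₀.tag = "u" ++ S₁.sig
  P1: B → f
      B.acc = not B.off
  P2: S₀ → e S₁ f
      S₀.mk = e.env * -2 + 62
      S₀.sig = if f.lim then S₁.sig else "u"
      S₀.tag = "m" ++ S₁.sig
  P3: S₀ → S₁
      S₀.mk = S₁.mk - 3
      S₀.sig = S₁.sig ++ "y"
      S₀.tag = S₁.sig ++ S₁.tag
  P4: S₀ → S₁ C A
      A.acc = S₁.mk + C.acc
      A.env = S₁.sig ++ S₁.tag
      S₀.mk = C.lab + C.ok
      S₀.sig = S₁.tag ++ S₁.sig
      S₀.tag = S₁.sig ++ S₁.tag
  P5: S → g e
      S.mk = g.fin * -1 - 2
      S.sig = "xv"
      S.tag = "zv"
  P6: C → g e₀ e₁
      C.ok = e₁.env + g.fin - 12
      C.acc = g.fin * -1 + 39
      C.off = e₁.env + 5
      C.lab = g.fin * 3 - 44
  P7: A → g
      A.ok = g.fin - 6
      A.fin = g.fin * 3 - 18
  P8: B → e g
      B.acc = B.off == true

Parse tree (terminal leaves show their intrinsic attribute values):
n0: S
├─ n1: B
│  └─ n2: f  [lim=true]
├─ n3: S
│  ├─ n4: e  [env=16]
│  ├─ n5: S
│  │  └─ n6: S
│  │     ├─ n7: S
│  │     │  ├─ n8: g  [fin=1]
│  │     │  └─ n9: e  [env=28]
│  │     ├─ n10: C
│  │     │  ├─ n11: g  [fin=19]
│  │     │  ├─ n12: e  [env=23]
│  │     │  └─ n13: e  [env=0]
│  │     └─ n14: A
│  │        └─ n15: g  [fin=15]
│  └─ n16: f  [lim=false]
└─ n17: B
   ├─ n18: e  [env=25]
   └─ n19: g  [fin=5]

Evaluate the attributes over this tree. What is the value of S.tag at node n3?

"mzvxvy"

1. n1.off = true  [true]
2. n1.depth = 13  [13]
3. n2.lim = true  [terminal]
4. n1.acc = false  [not B.off]
5. n4.env = 16  [terminal]
6. n8.fin = 1  [terminal]
7. n9.env = 28  [terminal]
8. n7.mk = -3  [g.fin * -1 - 2]
9. n7.sig = "xv"  ["xv"]
10. n7.tag = "zv"  ["zv"]
11. n11.fin = 19  [terminal]
12. n12.env = 23  [terminal]
13. n13.env = 0  [terminal]
14. n10.ok = 7  [e₁.env + g.fin - 12]
15. n10.acc = 20  [g.fin * -1 + 39]
16. n10.off = 5  [e₁.env + 5]
17. n10.lab = 13  [g.fin * 3 - 44]
18. n14.acc = 17  [S₁.mk + C.acc]
19. n14.env = "xvzv"  [S₁.sig ++ S₁.tag]
20. n15.fin = 15  [terminal]
21. n14.ok = 9  [g.fin - 6]
22. n14.fin = 27  [g.fin * 3 - 18]
23. n6.mk = 20  [C.lab + C.ok]
24. n6.sig = "zvxv"  [S₁.tag ++ S₁.sig]
25. n6.tag = "xvzv"  [S₁.sig ++ S₁.tag]
26. n5.mk = 17  [S₁.mk - 3]
27. n5.sig = "zvxvy"  [S₁.sig ++ "y"]
28. n5.tag = "zvxvxvzv"  [S₁.sig ++ S₁.tag]
29. n16.lim = false  [terminal]
30. n3.mk = 30  [e.env * -2 + 62]
31. n3.sig = "u"  [if f.lim then S₁.sig else "u"]
32. n3.tag = "mzvxvy"  ["m" ++ S₁.sig]
33. n17.off = true  [not B₀.acc]
34. n17.depth = 16  [S₁.mk - 14]
35. n18.env = 25  [terminal]
36. n19.fin = 5  [terminal]
37. n17.acc = true  [B.off == true]
38. n0.mk = 3  [S₁.mk * 3 - 87]
39. n0.sig = "mzvxvyu"  [S₁.tag ++ S₁.sig]
40. n0.tag = "uu"  ["u" ++ S₁.sig]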